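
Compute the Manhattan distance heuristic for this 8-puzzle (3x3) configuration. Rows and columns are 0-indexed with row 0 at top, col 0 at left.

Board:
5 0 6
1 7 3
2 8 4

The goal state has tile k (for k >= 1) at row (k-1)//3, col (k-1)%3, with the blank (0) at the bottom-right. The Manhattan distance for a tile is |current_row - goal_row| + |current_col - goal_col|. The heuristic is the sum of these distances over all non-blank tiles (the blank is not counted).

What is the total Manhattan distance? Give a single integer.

Tile 5: at (0,0), goal (1,1), distance |0-1|+|0-1| = 2
Tile 6: at (0,2), goal (1,2), distance |0-1|+|2-2| = 1
Tile 1: at (1,0), goal (0,0), distance |1-0|+|0-0| = 1
Tile 7: at (1,1), goal (2,0), distance |1-2|+|1-0| = 2
Tile 3: at (1,2), goal (0,2), distance |1-0|+|2-2| = 1
Tile 2: at (2,0), goal (0,1), distance |2-0|+|0-1| = 3
Tile 8: at (2,1), goal (2,1), distance |2-2|+|1-1| = 0
Tile 4: at (2,2), goal (1,0), distance |2-1|+|2-0| = 3
Sum: 2 + 1 + 1 + 2 + 1 + 3 + 0 + 3 = 13

Answer: 13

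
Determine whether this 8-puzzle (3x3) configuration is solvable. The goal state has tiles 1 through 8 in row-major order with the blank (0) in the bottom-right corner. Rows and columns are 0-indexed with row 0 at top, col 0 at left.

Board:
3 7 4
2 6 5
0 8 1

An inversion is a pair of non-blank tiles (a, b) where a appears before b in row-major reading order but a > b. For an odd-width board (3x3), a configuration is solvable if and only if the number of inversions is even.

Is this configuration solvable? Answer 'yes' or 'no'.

Answer: yes

Derivation:
Inversions (pairs i<j in row-major order where tile[i] > tile[j] > 0): 14
14 is even, so the puzzle is solvable.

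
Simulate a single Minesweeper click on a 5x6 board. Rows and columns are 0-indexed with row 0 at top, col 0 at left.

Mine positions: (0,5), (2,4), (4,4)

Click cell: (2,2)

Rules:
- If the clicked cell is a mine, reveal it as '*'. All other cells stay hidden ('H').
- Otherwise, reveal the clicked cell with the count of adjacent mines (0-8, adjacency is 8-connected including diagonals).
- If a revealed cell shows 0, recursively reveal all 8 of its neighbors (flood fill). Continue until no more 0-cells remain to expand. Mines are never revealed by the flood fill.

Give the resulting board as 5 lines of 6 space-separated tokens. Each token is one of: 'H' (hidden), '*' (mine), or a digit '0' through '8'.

0 0 0 0 1 H
0 0 0 1 2 H
0 0 0 1 H H
0 0 0 2 H H
0 0 0 1 H H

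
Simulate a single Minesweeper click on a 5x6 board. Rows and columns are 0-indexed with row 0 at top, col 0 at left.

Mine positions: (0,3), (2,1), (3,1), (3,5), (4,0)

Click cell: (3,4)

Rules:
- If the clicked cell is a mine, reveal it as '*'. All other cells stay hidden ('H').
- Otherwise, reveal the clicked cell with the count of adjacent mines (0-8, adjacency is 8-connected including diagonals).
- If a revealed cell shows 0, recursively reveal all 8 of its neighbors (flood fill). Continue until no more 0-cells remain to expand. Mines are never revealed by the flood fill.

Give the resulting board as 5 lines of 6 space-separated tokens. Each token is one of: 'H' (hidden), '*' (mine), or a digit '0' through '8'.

H H H H H H
H H H H H H
H H H H H H
H H H H 1 H
H H H H H H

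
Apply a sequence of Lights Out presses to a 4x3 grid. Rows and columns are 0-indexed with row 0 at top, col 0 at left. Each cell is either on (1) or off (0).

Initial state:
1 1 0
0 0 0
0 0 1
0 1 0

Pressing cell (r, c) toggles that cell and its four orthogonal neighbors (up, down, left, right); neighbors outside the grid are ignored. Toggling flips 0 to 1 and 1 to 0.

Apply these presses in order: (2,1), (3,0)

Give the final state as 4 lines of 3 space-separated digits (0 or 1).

After press 1 at (2,1):
1 1 0
0 1 0
1 1 0
0 0 0

After press 2 at (3,0):
1 1 0
0 1 0
0 1 0
1 1 0

Answer: 1 1 0
0 1 0
0 1 0
1 1 0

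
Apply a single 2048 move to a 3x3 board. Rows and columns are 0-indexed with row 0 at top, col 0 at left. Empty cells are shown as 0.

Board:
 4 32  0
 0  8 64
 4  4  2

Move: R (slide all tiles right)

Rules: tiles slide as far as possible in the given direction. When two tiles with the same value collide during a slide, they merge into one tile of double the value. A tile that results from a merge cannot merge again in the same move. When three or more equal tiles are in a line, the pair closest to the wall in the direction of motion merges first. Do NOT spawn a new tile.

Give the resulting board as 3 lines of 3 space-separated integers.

Slide right:
row 0: [4, 32, 0] -> [0, 4, 32]
row 1: [0, 8, 64] -> [0, 8, 64]
row 2: [4, 4, 2] -> [0, 8, 2]

Answer:  0  4 32
 0  8 64
 0  8  2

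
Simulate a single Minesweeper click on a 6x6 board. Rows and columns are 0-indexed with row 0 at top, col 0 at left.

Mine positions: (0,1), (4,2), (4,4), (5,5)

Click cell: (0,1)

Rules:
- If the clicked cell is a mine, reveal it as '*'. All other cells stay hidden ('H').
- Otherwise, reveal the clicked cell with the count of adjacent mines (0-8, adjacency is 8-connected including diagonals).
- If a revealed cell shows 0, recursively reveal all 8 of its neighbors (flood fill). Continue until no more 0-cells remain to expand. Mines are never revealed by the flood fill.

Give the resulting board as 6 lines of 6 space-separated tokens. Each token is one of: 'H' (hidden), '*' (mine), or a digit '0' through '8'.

H * H H H H
H H H H H H
H H H H H H
H H H H H H
H H H H H H
H H H H H H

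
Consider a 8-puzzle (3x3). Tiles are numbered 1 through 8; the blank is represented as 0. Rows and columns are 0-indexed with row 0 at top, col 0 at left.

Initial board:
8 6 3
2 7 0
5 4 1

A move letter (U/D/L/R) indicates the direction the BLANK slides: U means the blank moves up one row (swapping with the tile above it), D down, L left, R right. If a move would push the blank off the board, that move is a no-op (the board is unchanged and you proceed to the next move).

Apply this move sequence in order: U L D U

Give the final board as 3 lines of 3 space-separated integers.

Answer: 8 0 6
2 7 3
5 4 1

Derivation:
After move 1 (U):
8 6 0
2 7 3
5 4 1

After move 2 (L):
8 0 6
2 7 3
5 4 1

After move 3 (D):
8 7 6
2 0 3
5 4 1

After move 4 (U):
8 0 6
2 7 3
5 4 1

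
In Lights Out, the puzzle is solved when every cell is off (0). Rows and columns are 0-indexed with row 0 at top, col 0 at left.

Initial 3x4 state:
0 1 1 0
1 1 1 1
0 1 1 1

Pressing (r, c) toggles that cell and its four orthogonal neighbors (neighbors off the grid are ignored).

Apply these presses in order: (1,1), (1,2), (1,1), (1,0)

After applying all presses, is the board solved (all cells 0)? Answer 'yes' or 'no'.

Answer: no

Derivation:
After press 1 at (1,1):
0 0 1 0
0 0 0 1
0 0 1 1

After press 2 at (1,2):
0 0 0 0
0 1 1 0
0 0 0 1

After press 3 at (1,1):
0 1 0 0
1 0 0 0
0 1 0 1

After press 4 at (1,0):
1 1 0 0
0 1 0 0
1 1 0 1

Lights still on: 6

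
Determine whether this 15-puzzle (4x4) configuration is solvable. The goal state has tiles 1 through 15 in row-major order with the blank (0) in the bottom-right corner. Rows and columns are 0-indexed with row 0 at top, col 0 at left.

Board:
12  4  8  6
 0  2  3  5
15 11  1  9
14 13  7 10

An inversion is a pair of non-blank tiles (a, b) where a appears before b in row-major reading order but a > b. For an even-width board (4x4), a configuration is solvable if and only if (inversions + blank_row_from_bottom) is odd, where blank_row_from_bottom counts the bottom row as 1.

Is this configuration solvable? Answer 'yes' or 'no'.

Inversions: 44
Blank is in row 1 (0-indexed from top), which is row 3 counting from the bottom (bottom = 1).
44 + 3 = 47, which is odd, so the puzzle is solvable.

Answer: yes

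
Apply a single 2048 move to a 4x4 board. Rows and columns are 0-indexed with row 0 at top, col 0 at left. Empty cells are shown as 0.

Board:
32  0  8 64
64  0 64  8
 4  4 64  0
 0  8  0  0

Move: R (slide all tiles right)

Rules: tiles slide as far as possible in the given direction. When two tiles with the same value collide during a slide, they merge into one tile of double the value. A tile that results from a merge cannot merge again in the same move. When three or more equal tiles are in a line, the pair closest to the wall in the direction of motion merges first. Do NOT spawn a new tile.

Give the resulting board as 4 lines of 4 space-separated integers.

Slide right:
row 0: [32, 0, 8, 64] -> [0, 32, 8, 64]
row 1: [64, 0, 64, 8] -> [0, 0, 128, 8]
row 2: [4, 4, 64, 0] -> [0, 0, 8, 64]
row 3: [0, 8, 0, 0] -> [0, 0, 0, 8]

Answer:   0  32   8  64
  0   0 128   8
  0   0   8  64
  0   0   0   8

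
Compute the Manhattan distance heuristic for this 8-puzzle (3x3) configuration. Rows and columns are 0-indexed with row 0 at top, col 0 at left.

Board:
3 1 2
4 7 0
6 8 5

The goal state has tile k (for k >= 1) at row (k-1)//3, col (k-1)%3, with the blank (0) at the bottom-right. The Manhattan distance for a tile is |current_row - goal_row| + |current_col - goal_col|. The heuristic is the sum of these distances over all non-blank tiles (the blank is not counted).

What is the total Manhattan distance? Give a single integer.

Answer: 11

Derivation:
Tile 3: (0,0)->(0,2) = 2
Tile 1: (0,1)->(0,0) = 1
Tile 2: (0,2)->(0,1) = 1
Tile 4: (1,0)->(1,0) = 0
Tile 7: (1,1)->(2,0) = 2
Tile 6: (2,0)->(1,2) = 3
Tile 8: (2,1)->(2,1) = 0
Tile 5: (2,2)->(1,1) = 2
Sum: 2 + 1 + 1 + 0 + 2 + 3 + 0 + 2 = 11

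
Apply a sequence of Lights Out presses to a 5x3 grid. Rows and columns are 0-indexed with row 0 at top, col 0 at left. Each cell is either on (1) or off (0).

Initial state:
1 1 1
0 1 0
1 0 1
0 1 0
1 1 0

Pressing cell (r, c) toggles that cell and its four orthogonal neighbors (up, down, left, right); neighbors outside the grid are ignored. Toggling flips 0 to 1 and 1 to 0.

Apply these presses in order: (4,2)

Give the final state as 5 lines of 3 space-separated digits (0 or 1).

Answer: 1 1 1
0 1 0
1 0 1
0 1 1
1 0 1

Derivation:
After press 1 at (4,2):
1 1 1
0 1 0
1 0 1
0 1 1
1 0 1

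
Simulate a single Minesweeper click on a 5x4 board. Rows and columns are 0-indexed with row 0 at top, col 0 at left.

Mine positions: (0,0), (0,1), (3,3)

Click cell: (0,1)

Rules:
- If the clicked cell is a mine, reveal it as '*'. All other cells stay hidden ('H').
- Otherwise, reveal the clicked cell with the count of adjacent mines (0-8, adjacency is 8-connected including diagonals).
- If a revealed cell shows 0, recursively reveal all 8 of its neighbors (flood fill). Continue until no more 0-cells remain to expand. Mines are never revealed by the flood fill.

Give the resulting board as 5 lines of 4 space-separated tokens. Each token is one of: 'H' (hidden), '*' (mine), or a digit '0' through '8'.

H * H H
H H H H
H H H H
H H H H
H H H H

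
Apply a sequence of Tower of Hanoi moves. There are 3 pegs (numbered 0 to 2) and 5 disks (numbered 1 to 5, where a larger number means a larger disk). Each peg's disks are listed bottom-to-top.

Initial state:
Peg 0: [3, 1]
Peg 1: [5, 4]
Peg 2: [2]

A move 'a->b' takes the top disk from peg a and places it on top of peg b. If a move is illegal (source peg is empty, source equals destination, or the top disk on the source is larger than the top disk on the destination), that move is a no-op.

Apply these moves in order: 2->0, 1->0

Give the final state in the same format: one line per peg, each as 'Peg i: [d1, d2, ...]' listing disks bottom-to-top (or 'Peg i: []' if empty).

Answer: Peg 0: [3, 1]
Peg 1: [5, 4]
Peg 2: [2]

Derivation:
After move 1 (2->0):
Peg 0: [3, 1]
Peg 1: [5, 4]
Peg 2: [2]

After move 2 (1->0):
Peg 0: [3, 1]
Peg 1: [5, 4]
Peg 2: [2]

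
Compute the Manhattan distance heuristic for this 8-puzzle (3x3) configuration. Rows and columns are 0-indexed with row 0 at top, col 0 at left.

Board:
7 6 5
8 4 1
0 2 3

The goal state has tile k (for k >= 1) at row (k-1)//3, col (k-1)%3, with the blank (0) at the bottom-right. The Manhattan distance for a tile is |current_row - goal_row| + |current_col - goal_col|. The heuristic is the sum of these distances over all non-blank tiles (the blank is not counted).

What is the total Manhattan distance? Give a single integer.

Answer: 16

Derivation:
Tile 7: (0,0)->(2,0) = 2
Tile 6: (0,1)->(1,2) = 2
Tile 5: (0,2)->(1,1) = 2
Tile 8: (1,0)->(2,1) = 2
Tile 4: (1,1)->(1,0) = 1
Tile 1: (1,2)->(0,0) = 3
Tile 2: (2,1)->(0,1) = 2
Tile 3: (2,2)->(0,2) = 2
Sum: 2 + 2 + 2 + 2 + 1 + 3 + 2 + 2 = 16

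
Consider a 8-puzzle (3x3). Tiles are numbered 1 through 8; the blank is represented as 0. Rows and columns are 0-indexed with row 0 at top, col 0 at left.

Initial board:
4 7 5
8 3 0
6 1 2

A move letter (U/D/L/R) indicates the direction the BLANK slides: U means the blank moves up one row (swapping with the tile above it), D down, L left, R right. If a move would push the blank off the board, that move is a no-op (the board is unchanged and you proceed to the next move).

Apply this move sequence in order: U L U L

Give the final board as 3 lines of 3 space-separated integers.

Answer: 0 4 7
8 3 5
6 1 2

Derivation:
After move 1 (U):
4 7 0
8 3 5
6 1 2

After move 2 (L):
4 0 7
8 3 5
6 1 2

After move 3 (U):
4 0 7
8 3 5
6 1 2

After move 4 (L):
0 4 7
8 3 5
6 1 2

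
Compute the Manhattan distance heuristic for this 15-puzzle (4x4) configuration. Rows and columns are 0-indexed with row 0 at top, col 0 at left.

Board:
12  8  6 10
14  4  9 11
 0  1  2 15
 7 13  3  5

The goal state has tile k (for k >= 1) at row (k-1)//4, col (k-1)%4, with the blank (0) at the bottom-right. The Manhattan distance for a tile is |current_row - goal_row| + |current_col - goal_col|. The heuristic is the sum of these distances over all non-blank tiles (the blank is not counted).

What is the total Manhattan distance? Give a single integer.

Answer: 46

Derivation:
Tile 12: at (0,0), goal (2,3), distance |0-2|+|0-3| = 5
Tile 8: at (0,1), goal (1,3), distance |0-1|+|1-3| = 3
Tile 6: at (0,2), goal (1,1), distance |0-1|+|2-1| = 2
Tile 10: at (0,3), goal (2,1), distance |0-2|+|3-1| = 4
Tile 14: at (1,0), goal (3,1), distance |1-3|+|0-1| = 3
Tile 4: at (1,1), goal (0,3), distance |1-0|+|1-3| = 3
Tile 9: at (1,2), goal (2,0), distance |1-2|+|2-0| = 3
Tile 11: at (1,3), goal (2,2), distance |1-2|+|3-2| = 2
Tile 1: at (2,1), goal (0,0), distance |2-0|+|1-0| = 3
Tile 2: at (2,2), goal (0,1), distance |2-0|+|2-1| = 3
Tile 15: at (2,3), goal (3,2), distance |2-3|+|3-2| = 2
Tile 7: at (3,0), goal (1,2), distance |3-1|+|0-2| = 4
Tile 13: at (3,1), goal (3,0), distance |3-3|+|1-0| = 1
Tile 3: at (3,2), goal (0,2), distance |3-0|+|2-2| = 3
Tile 5: at (3,3), goal (1,0), distance |3-1|+|3-0| = 5
Sum: 5 + 3 + 2 + 4 + 3 + 3 + 3 + 2 + 3 + 3 + 2 + 4 + 1 + 3 + 5 = 46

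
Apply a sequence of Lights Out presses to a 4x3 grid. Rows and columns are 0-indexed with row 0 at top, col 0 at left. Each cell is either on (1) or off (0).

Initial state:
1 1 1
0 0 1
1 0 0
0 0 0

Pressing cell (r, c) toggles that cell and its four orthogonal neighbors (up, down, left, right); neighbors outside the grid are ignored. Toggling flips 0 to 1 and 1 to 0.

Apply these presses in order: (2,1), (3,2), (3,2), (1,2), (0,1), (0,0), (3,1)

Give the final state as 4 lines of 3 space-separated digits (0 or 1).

Answer: 1 1 1
1 1 0
0 0 0
1 0 1

Derivation:
After press 1 at (2,1):
1 1 1
0 1 1
0 1 1
0 1 0

After press 2 at (3,2):
1 1 1
0 1 1
0 1 0
0 0 1

After press 3 at (3,2):
1 1 1
0 1 1
0 1 1
0 1 0

After press 4 at (1,2):
1 1 0
0 0 0
0 1 0
0 1 0

After press 5 at (0,1):
0 0 1
0 1 0
0 1 0
0 1 0

After press 6 at (0,0):
1 1 1
1 1 0
0 1 0
0 1 0

After press 7 at (3,1):
1 1 1
1 1 0
0 0 0
1 0 1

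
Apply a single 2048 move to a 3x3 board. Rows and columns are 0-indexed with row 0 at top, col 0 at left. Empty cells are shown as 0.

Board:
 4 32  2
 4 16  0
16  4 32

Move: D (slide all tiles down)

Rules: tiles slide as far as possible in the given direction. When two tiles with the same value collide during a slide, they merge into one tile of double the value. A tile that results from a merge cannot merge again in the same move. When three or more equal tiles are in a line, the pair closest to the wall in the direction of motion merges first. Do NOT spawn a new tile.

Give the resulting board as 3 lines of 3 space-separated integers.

Answer:  0 32  0
 8 16  2
16  4 32

Derivation:
Slide down:
col 0: [4, 4, 16] -> [0, 8, 16]
col 1: [32, 16, 4] -> [32, 16, 4]
col 2: [2, 0, 32] -> [0, 2, 32]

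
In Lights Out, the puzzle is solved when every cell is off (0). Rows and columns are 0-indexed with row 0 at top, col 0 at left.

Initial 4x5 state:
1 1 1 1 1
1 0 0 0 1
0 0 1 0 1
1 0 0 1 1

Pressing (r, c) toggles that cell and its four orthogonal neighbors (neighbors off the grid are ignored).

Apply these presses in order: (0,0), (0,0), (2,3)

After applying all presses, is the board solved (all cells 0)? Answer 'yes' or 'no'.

Answer: no

Derivation:
After press 1 at (0,0):
0 0 1 1 1
0 0 0 0 1
0 0 1 0 1
1 0 0 1 1

After press 2 at (0,0):
1 1 1 1 1
1 0 0 0 1
0 0 1 0 1
1 0 0 1 1

After press 3 at (2,3):
1 1 1 1 1
1 0 0 1 1
0 0 0 1 0
1 0 0 0 1

Lights still on: 11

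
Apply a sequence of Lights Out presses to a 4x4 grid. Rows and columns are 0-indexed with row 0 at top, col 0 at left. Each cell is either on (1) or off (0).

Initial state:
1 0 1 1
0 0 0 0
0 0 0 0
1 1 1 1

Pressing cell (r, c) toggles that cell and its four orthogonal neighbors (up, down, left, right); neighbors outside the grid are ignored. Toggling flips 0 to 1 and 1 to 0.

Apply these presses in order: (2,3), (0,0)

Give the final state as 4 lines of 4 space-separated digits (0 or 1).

Answer: 0 1 1 1
1 0 0 1
0 0 1 1
1 1 1 0

Derivation:
After press 1 at (2,3):
1 0 1 1
0 0 0 1
0 0 1 1
1 1 1 0

After press 2 at (0,0):
0 1 1 1
1 0 0 1
0 0 1 1
1 1 1 0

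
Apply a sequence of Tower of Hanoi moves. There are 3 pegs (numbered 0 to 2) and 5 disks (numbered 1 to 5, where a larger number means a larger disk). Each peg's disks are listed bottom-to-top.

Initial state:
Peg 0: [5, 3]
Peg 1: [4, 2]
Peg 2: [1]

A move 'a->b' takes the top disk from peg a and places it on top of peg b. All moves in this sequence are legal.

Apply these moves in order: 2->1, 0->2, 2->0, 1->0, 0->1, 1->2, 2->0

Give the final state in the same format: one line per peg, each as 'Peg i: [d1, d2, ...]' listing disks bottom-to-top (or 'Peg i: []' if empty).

After move 1 (2->1):
Peg 0: [5, 3]
Peg 1: [4, 2, 1]
Peg 2: []

After move 2 (0->2):
Peg 0: [5]
Peg 1: [4, 2, 1]
Peg 2: [3]

After move 3 (2->0):
Peg 0: [5, 3]
Peg 1: [4, 2, 1]
Peg 2: []

After move 4 (1->0):
Peg 0: [5, 3, 1]
Peg 1: [4, 2]
Peg 2: []

After move 5 (0->1):
Peg 0: [5, 3]
Peg 1: [4, 2, 1]
Peg 2: []

After move 6 (1->2):
Peg 0: [5, 3]
Peg 1: [4, 2]
Peg 2: [1]

After move 7 (2->0):
Peg 0: [5, 3, 1]
Peg 1: [4, 2]
Peg 2: []

Answer: Peg 0: [5, 3, 1]
Peg 1: [4, 2]
Peg 2: []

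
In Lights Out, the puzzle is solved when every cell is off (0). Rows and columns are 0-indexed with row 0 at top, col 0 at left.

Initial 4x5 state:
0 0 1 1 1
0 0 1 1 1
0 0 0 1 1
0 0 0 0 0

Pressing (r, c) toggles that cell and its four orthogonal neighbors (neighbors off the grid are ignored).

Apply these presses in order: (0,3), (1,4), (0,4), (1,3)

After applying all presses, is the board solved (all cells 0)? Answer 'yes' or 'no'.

After press 1 at (0,3):
0 0 0 0 0
0 0 1 0 1
0 0 0 1 1
0 0 0 0 0

After press 2 at (1,4):
0 0 0 0 1
0 0 1 1 0
0 0 0 1 0
0 0 0 0 0

After press 3 at (0,4):
0 0 0 1 0
0 0 1 1 1
0 0 0 1 0
0 0 0 0 0

After press 4 at (1,3):
0 0 0 0 0
0 0 0 0 0
0 0 0 0 0
0 0 0 0 0

Lights still on: 0

Answer: yes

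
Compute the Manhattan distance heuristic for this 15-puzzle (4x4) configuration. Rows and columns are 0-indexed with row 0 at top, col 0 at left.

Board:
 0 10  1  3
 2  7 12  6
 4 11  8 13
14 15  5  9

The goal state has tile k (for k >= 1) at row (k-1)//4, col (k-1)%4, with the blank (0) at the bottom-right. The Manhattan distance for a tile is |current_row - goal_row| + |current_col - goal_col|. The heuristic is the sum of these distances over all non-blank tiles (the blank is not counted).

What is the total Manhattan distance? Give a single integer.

Tile 10: at (0,1), goal (2,1), distance |0-2|+|1-1| = 2
Tile 1: at (0,2), goal (0,0), distance |0-0|+|2-0| = 2
Tile 3: at (0,3), goal (0,2), distance |0-0|+|3-2| = 1
Tile 2: at (1,0), goal (0,1), distance |1-0|+|0-1| = 2
Tile 7: at (1,1), goal (1,2), distance |1-1|+|1-2| = 1
Tile 12: at (1,2), goal (2,3), distance |1-2|+|2-3| = 2
Tile 6: at (1,3), goal (1,1), distance |1-1|+|3-1| = 2
Tile 4: at (2,0), goal (0,3), distance |2-0|+|0-3| = 5
Tile 11: at (2,1), goal (2,2), distance |2-2|+|1-2| = 1
Tile 8: at (2,2), goal (1,3), distance |2-1|+|2-3| = 2
Tile 13: at (2,3), goal (3,0), distance |2-3|+|3-0| = 4
Tile 14: at (3,0), goal (3,1), distance |3-3|+|0-1| = 1
Tile 15: at (3,1), goal (3,2), distance |3-3|+|1-2| = 1
Tile 5: at (3,2), goal (1,0), distance |3-1|+|2-0| = 4
Tile 9: at (3,3), goal (2,0), distance |3-2|+|3-0| = 4
Sum: 2 + 2 + 1 + 2 + 1 + 2 + 2 + 5 + 1 + 2 + 4 + 1 + 1 + 4 + 4 = 34

Answer: 34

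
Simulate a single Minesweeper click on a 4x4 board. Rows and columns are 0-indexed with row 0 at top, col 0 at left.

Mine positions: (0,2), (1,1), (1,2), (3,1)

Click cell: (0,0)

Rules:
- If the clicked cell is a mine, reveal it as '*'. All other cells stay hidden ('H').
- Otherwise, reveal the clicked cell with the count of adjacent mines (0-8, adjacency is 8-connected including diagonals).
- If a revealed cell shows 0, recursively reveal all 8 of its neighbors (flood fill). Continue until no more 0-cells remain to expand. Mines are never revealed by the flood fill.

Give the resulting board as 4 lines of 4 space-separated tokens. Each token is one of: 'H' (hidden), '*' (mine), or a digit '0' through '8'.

1 H H H
H H H H
H H H H
H H H H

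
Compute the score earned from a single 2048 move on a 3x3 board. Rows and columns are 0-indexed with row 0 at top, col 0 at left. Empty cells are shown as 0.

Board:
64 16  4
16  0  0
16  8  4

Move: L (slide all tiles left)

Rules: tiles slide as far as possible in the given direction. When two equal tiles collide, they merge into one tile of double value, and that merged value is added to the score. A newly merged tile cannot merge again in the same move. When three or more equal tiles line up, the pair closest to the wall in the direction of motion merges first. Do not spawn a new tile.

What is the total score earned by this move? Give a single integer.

Slide left:
row 0: [64, 16, 4] -> [64, 16, 4]  score +0 (running 0)
row 1: [16, 0, 0] -> [16, 0, 0]  score +0 (running 0)
row 2: [16, 8, 4] -> [16, 8, 4]  score +0 (running 0)
Board after move:
64 16  4
16  0  0
16  8  4

Answer: 0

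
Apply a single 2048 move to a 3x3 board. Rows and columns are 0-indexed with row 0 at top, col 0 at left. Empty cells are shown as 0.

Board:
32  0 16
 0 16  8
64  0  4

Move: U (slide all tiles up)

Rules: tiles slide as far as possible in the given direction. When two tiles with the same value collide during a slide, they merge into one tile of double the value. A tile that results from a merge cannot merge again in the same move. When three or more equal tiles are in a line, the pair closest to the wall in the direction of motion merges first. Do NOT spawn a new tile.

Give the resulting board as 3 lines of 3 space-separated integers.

Answer: 32 16 16
64  0  8
 0  0  4

Derivation:
Slide up:
col 0: [32, 0, 64] -> [32, 64, 0]
col 1: [0, 16, 0] -> [16, 0, 0]
col 2: [16, 8, 4] -> [16, 8, 4]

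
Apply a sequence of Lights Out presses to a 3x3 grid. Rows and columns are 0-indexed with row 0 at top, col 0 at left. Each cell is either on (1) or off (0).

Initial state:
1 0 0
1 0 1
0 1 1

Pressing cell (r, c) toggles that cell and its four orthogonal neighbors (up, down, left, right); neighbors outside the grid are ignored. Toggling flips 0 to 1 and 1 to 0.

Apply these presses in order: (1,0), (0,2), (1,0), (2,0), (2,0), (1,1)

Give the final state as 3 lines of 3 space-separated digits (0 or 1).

After press 1 at (1,0):
0 0 0
0 1 1
1 1 1

After press 2 at (0,2):
0 1 1
0 1 0
1 1 1

After press 3 at (1,0):
1 1 1
1 0 0
0 1 1

After press 4 at (2,0):
1 1 1
0 0 0
1 0 1

After press 5 at (2,0):
1 1 1
1 0 0
0 1 1

After press 6 at (1,1):
1 0 1
0 1 1
0 0 1

Answer: 1 0 1
0 1 1
0 0 1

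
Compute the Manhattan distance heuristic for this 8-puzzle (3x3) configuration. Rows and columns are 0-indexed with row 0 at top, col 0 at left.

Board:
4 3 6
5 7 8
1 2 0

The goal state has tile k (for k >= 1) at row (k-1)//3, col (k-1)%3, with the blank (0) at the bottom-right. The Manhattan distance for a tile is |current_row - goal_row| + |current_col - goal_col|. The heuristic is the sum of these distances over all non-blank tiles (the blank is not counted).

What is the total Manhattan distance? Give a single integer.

Answer: 12

Derivation:
Tile 4: at (0,0), goal (1,0), distance |0-1|+|0-0| = 1
Tile 3: at (0,1), goal (0,2), distance |0-0|+|1-2| = 1
Tile 6: at (0,2), goal (1,2), distance |0-1|+|2-2| = 1
Tile 5: at (1,0), goal (1,1), distance |1-1|+|0-1| = 1
Tile 7: at (1,1), goal (2,0), distance |1-2|+|1-0| = 2
Tile 8: at (1,2), goal (2,1), distance |1-2|+|2-1| = 2
Tile 1: at (2,0), goal (0,0), distance |2-0|+|0-0| = 2
Tile 2: at (2,1), goal (0,1), distance |2-0|+|1-1| = 2
Sum: 1 + 1 + 1 + 1 + 2 + 2 + 2 + 2 = 12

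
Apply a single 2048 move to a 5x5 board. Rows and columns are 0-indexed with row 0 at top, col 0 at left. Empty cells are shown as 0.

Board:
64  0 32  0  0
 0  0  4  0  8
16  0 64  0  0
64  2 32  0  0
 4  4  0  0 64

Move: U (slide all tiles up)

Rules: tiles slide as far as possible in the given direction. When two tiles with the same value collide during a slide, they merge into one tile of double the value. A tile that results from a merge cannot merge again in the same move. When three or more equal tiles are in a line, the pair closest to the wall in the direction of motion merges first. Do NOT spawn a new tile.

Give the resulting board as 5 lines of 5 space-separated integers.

Slide up:
col 0: [64, 0, 16, 64, 4] -> [64, 16, 64, 4, 0]
col 1: [0, 0, 0, 2, 4] -> [2, 4, 0, 0, 0]
col 2: [32, 4, 64, 32, 0] -> [32, 4, 64, 32, 0]
col 3: [0, 0, 0, 0, 0] -> [0, 0, 0, 0, 0]
col 4: [0, 8, 0, 0, 64] -> [8, 64, 0, 0, 0]

Answer: 64  2 32  0  8
16  4  4  0 64
64  0 64  0  0
 4  0 32  0  0
 0  0  0  0  0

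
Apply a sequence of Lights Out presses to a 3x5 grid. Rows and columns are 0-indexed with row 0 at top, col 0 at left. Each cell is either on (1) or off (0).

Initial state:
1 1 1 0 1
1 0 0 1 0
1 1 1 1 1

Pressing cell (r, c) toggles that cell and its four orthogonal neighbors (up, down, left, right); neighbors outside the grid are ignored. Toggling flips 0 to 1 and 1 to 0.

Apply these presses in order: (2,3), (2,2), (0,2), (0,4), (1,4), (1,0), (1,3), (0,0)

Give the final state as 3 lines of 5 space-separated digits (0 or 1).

Answer: 1 1 0 1 1
1 1 1 0 1
0 0 1 0 1

Derivation:
After press 1 at (2,3):
1 1 1 0 1
1 0 0 0 0
1 1 0 0 0

After press 2 at (2,2):
1 1 1 0 1
1 0 1 0 0
1 0 1 1 0

After press 3 at (0,2):
1 0 0 1 1
1 0 0 0 0
1 0 1 1 0

After press 4 at (0,4):
1 0 0 0 0
1 0 0 0 1
1 0 1 1 0

After press 5 at (1,4):
1 0 0 0 1
1 0 0 1 0
1 0 1 1 1

After press 6 at (1,0):
0 0 0 0 1
0 1 0 1 0
0 0 1 1 1

After press 7 at (1,3):
0 0 0 1 1
0 1 1 0 1
0 0 1 0 1

After press 8 at (0,0):
1 1 0 1 1
1 1 1 0 1
0 0 1 0 1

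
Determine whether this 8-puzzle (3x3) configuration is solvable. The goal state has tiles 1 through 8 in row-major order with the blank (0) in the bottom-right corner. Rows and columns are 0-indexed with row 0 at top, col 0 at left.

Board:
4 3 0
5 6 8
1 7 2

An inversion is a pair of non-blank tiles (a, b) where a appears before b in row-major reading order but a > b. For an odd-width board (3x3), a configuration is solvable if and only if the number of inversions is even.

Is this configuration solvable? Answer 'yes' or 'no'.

Answer: no

Derivation:
Inversions (pairs i<j in row-major order where tile[i] > tile[j] > 0): 13
13 is odd, so the puzzle is not solvable.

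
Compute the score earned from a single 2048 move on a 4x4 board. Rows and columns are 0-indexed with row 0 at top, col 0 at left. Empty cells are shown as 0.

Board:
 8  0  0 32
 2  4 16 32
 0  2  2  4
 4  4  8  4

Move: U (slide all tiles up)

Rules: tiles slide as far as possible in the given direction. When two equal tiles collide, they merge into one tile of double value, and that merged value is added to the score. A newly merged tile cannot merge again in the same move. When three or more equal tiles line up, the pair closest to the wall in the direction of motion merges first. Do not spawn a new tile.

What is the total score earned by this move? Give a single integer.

Slide up:
col 0: [8, 2, 0, 4] -> [8, 2, 4, 0]  score +0 (running 0)
col 1: [0, 4, 2, 4] -> [4, 2, 4, 0]  score +0 (running 0)
col 2: [0, 16, 2, 8] -> [16, 2, 8, 0]  score +0 (running 0)
col 3: [32, 32, 4, 4] -> [64, 8, 0, 0]  score +72 (running 72)
Board after move:
 8  4 16 64
 2  2  2  8
 4  4  8  0
 0  0  0  0

Answer: 72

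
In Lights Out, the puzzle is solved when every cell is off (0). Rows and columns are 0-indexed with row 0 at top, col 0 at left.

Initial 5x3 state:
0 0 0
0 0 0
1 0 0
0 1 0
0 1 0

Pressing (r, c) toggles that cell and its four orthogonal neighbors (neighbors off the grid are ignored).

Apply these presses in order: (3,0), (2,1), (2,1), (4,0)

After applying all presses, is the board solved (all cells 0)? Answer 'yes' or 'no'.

After press 1 at (3,0):
0 0 0
0 0 0
0 0 0
1 0 0
1 1 0

After press 2 at (2,1):
0 0 0
0 1 0
1 1 1
1 1 0
1 1 0

After press 3 at (2,1):
0 0 0
0 0 0
0 0 0
1 0 0
1 1 0

After press 4 at (4,0):
0 0 0
0 0 0
0 0 0
0 0 0
0 0 0

Lights still on: 0

Answer: yes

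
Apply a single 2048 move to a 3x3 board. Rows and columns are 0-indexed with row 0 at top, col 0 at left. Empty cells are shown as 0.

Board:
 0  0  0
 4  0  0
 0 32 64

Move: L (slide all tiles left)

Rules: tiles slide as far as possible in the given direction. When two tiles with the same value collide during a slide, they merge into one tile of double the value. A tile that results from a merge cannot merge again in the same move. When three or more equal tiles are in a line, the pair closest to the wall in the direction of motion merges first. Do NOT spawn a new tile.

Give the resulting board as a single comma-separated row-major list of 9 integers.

Answer: 0, 0, 0, 4, 0, 0, 32, 64, 0

Derivation:
Slide left:
row 0: [0, 0, 0] -> [0, 0, 0]
row 1: [4, 0, 0] -> [4, 0, 0]
row 2: [0, 32, 64] -> [32, 64, 0]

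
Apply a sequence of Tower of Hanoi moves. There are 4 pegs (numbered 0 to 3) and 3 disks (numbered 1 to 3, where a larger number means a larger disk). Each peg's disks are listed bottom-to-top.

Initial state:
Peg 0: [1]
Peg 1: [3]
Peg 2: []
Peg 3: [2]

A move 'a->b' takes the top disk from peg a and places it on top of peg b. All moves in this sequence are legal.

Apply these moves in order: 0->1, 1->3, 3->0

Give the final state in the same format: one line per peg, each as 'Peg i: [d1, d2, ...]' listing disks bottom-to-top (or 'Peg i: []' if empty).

After move 1 (0->1):
Peg 0: []
Peg 1: [3, 1]
Peg 2: []
Peg 3: [2]

After move 2 (1->3):
Peg 0: []
Peg 1: [3]
Peg 2: []
Peg 3: [2, 1]

After move 3 (3->0):
Peg 0: [1]
Peg 1: [3]
Peg 2: []
Peg 3: [2]

Answer: Peg 0: [1]
Peg 1: [3]
Peg 2: []
Peg 3: [2]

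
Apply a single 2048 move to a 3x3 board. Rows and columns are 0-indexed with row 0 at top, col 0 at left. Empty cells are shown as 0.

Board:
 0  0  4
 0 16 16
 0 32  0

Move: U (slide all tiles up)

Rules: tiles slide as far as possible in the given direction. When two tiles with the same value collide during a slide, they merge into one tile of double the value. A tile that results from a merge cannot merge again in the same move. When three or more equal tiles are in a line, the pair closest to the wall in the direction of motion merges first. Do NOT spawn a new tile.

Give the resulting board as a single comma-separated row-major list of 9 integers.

Slide up:
col 0: [0, 0, 0] -> [0, 0, 0]
col 1: [0, 16, 32] -> [16, 32, 0]
col 2: [4, 16, 0] -> [4, 16, 0]

Answer: 0, 16, 4, 0, 32, 16, 0, 0, 0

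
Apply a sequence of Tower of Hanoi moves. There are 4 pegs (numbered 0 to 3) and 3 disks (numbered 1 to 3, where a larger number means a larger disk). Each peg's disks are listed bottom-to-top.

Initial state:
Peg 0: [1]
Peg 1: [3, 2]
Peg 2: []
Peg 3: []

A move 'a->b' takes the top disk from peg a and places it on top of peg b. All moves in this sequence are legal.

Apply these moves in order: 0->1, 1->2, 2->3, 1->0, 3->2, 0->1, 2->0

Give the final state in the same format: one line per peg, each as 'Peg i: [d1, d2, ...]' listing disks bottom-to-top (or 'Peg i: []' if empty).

After move 1 (0->1):
Peg 0: []
Peg 1: [3, 2, 1]
Peg 2: []
Peg 3: []

After move 2 (1->2):
Peg 0: []
Peg 1: [3, 2]
Peg 2: [1]
Peg 3: []

After move 3 (2->3):
Peg 0: []
Peg 1: [3, 2]
Peg 2: []
Peg 3: [1]

After move 4 (1->0):
Peg 0: [2]
Peg 1: [3]
Peg 2: []
Peg 3: [1]

After move 5 (3->2):
Peg 0: [2]
Peg 1: [3]
Peg 2: [1]
Peg 3: []

After move 6 (0->1):
Peg 0: []
Peg 1: [3, 2]
Peg 2: [1]
Peg 3: []

After move 7 (2->0):
Peg 0: [1]
Peg 1: [3, 2]
Peg 2: []
Peg 3: []

Answer: Peg 0: [1]
Peg 1: [3, 2]
Peg 2: []
Peg 3: []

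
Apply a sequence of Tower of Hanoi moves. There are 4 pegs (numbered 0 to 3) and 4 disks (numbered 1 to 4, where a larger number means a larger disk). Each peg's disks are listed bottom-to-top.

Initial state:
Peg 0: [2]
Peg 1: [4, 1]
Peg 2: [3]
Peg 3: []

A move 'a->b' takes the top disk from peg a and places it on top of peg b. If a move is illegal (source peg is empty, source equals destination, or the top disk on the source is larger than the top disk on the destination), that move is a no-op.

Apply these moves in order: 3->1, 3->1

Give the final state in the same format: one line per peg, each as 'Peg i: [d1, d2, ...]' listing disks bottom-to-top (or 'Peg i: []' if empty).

Answer: Peg 0: [2]
Peg 1: [4, 1]
Peg 2: [3]
Peg 3: []

Derivation:
After move 1 (3->1):
Peg 0: [2]
Peg 1: [4, 1]
Peg 2: [3]
Peg 3: []

After move 2 (3->1):
Peg 0: [2]
Peg 1: [4, 1]
Peg 2: [3]
Peg 3: []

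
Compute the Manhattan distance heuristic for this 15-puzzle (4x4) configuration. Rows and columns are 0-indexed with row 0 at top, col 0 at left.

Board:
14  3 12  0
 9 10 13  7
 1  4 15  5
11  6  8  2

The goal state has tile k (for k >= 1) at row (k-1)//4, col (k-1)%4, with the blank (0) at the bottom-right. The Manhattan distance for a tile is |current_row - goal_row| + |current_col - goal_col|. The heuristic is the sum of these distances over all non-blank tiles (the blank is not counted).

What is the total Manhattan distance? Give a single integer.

Answer: 39

Derivation:
Tile 14: at (0,0), goal (3,1), distance |0-3|+|0-1| = 4
Tile 3: at (0,1), goal (0,2), distance |0-0|+|1-2| = 1
Tile 12: at (0,2), goal (2,3), distance |0-2|+|2-3| = 3
Tile 9: at (1,0), goal (2,0), distance |1-2|+|0-0| = 1
Tile 10: at (1,1), goal (2,1), distance |1-2|+|1-1| = 1
Tile 13: at (1,2), goal (3,0), distance |1-3|+|2-0| = 4
Tile 7: at (1,3), goal (1,2), distance |1-1|+|3-2| = 1
Tile 1: at (2,0), goal (0,0), distance |2-0|+|0-0| = 2
Tile 4: at (2,1), goal (0,3), distance |2-0|+|1-3| = 4
Tile 15: at (2,2), goal (3,2), distance |2-3|+|2-2| = 1
Tile 5: at (2,3), goal (1,0), distance |2-1|+|3-0| = 4
Tile 11: at (3,0), goal (2,2), distance |3-2|+|0-2| = 3
Tile 6: at (3,1), goal (1,1), distance |3-1|+|1-1| = 2
Tile 8: at (3,2), goal (1,3), distance |3-1|+|2-3| = 3
Tile 2: at (3,3), goal (0,1), distance |3-0|+|3-1| = 5
Sum: 4 + 1 + 3 + 1 + 1 + 4 + 1 + 2 + 4 + 1 + 4 + 3 + 2 + 3 + 5 = 39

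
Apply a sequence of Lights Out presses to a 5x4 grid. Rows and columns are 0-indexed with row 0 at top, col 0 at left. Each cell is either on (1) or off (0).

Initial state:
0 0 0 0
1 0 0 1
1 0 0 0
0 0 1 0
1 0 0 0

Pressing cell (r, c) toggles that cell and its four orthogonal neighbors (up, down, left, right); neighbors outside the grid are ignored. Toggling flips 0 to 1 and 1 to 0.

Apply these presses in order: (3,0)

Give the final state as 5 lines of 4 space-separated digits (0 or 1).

After press 1 at (3,0):
0 0 0 0
1 0 0 1
0 0 0 0
1 1 1 0
0 0 0 0

Answer: 0 0 0 0
1 0 0 1
0 0 0 0
1 1 1 0
0 0 0 0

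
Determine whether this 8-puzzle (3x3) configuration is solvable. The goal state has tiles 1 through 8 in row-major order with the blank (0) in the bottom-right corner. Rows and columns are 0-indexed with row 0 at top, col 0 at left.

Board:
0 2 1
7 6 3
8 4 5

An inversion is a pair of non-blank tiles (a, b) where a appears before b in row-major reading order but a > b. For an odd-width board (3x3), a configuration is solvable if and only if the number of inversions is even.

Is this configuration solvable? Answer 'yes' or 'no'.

Answer: yes

Derivation:
Inversions (pairs i<j in row-major order where tile[i] > tile[j] > 0): 10
10 is even, so the puzzle is solvable.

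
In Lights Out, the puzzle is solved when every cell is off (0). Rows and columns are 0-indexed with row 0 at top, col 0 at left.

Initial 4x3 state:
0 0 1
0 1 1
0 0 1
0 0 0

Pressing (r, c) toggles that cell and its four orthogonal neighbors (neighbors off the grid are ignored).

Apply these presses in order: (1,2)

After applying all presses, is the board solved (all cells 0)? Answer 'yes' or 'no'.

After press 1 at (1,2):
0 0 0
0 0 0
0 0 0
0 0 0

Lights still on: 0

Answer: yes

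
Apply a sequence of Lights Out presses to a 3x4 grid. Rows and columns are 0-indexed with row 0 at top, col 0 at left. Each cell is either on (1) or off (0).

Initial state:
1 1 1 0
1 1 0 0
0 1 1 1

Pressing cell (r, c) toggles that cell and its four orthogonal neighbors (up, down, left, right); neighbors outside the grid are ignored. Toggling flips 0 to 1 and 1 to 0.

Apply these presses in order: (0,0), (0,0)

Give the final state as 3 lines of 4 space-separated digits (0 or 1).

Answer: 1 1 1 0
1 1 0 0
0 1 1 1

Derivation:
After press 1 at (0,0):
0 0 1 0
0 1 0 0
0 1 1 1

After press 2 at (0,0):
1 1 1 0
1 1 0 0
0 1 1 1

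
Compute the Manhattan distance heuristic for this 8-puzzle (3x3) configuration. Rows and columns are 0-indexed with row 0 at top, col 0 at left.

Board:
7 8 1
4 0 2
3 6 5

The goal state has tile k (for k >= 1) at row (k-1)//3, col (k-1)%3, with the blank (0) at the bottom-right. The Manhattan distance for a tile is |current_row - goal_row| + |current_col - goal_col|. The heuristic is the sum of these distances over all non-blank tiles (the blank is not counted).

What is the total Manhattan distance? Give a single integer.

Tile 7: at (0,0), goal (2,0), distance |0-2|+|0-0| = 2
Tile 8: at (0,1), goal (2,1), distance |0-2|+|1-1| = 2
Tile 1: at (0,2), goal (0,0), distance |0-0|+|2-0| = 2
Tile 4: at (1,0), goal (1,0), distance |1-1|+|0-0| = 0
Tile 2: at (1,2), goal (0,1), distance |1-0|+|2-1| = 2
Tile 3: at (2,0), goal (0,2), distance |2-0|+|0-2| = 4
Tile 6: at (2,1), goal (1,2), distance |2-1|+|1-2| = 2
Tile 5: at (2,2), goal (1,1), distance |2-1|+|2-1| = 2
Sum: 2 + 2 + 2 + 0 + 2 + 4 + 2 + 2 = 16

Answer: 16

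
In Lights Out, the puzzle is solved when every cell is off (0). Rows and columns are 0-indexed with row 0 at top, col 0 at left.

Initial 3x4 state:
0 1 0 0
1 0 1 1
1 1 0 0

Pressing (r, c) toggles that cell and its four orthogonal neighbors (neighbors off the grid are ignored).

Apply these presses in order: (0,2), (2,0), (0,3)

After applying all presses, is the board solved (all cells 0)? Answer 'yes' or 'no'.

Answer: yes

Derivation:
After press 1 at (0,2):
0 0 1 1
1 0 0 1
1 1 0 0

After press 2 at (2,0):
0 0 1 1
0 0 0 1
0 0 0 0

After press 3 at (0,3):
0 0 0 0
0 0 0 0
0 0 0 0

Lights still on: 0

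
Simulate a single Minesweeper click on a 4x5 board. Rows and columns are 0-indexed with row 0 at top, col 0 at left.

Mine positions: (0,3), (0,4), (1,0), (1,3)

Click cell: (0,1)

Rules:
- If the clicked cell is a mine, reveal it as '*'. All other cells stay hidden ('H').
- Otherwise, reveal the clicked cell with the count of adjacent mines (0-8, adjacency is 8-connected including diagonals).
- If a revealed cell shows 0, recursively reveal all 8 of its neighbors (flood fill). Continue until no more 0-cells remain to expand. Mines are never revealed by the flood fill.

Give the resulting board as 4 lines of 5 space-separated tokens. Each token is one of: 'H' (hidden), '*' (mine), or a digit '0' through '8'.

H 1 H H H
H H H H H
H H H H H
H H H H H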